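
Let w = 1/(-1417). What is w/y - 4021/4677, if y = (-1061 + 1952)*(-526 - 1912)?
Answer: -4125666073543/4798741664574 ≈ -0.85974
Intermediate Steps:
w = -1/1417 ≈ -0.00070572
y = -2172258 (y = 891*(-2438) = -2172258)
w/y - 4021/4677 = -1/1417/(-2172258) - 4021/4677 = -1/1417*(-1/2172258) - 4021*1/4677 = 1/3078089586 - 4021/4677 = -4125666073543/4798741664574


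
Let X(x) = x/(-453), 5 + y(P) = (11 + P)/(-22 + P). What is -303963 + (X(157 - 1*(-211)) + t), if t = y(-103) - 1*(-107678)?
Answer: -11114925574/56625 ≈ -1.9629e+5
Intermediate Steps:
y(P) = -5 + (11 + P)/(-22 + P)
X(x) = -x/453 (X(x) = x*(-1/453) = -x/453)
t = 13459217/125 (t = (121 - 4*(-103))/(-22 - 103) - 1*(-107678) = (121 + 412)/(-125) + 107678 = -1/125*533 + 107678 = -533/125 + 107678 = 13459217/125 ≈ 1.0767e+5)
-303963 + (X(157 - 1*(-211)) + t) = -303963 + (-(157 - 1*(-211))/453 + 13459217/125) = -303963 + (-(157 + 211)/453 + 13459217/125) = -303963 + (-1/453*368 + 13459217/125) = -303963 + (-368/453 + 13459217/125) = -303963 + 6096979301/56625 = -11114925574/56625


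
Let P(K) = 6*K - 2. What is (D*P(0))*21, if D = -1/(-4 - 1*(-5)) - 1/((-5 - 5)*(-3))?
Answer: 217/5 ≈ 43.400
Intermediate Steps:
D = -31/30 (D = -1/(-4 + 5) - 1/((-10*(-3))) = -1/1 - 1/30 = -1*1 - 1*1/30 = -1 - 1/30 = -31/30 ≈ -1.0333)
P(K) = -2 + 6*K
(D*P(0))*21 = -31*(-2 + 6*0)/30*21 = -31*(-2 + 0)/30*21 = -31/30*(-2)*21 = (31/15)*21 = 217/5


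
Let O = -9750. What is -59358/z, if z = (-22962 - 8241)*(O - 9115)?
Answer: -19786/196214865 ≈ -0.00010084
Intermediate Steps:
z = 588644595 (z = (-22962 - 8241)*(-9750 - 9115) = -31203*(-18865) = 588644595)
-59358/z = -59358/588644595 = -59358*1/588644595 = -19786/196214865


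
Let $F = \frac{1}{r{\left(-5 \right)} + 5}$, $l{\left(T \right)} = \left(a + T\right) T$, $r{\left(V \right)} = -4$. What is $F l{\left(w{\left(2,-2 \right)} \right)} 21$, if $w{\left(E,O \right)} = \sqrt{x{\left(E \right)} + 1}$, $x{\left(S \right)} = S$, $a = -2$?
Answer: $63 - 42 \sqrt{3} \approx -9.7461$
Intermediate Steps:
$w{\left(E,O \right)} = \sqrt{1 + E}$ ($w{\left(E,O \right)} = \sqrt{E + 1} = \sqrt{1 + E}$)
$l{\left(T \right)} = T \left(-2 + T\right)$ ($l{\left(T \right)} = \left(-2 + T\right) T = T \left(-2 + T\right)$)
$F = 1$ ($F = \frac{1}{-4 + 5} = 1^{-1} = 1$)
$F l{\left(w{\left(2,-2 \right)} \right)} 21 = 1 \sqrt{1 + 2} \left(-2 + \sqrt{1 + 2}\right) 21 = 1 \sqrt{3} \left(-2 + \sqrt{3}\right) 21 = \sqrt{3} \left(-2 + \sqrt{3}\right) 21 = 21 \sqrt{3} \left(-2 + \sqrt{3}\right)$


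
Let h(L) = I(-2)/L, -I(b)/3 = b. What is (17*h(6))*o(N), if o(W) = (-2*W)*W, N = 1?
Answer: -34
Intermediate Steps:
I(b) = -3*b
h(L) = 6/L (h(L) = (-3*(-2))/L = 6/L)
o(W) = -2*W²
(17*h(6))*o(N) = (17*(6/6))*(-2*1²) = (17*(6*(⅙)))*(-2*1) = (17*1)*(-2) = 17*(-2) = -34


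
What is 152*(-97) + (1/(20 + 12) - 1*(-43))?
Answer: -470431/32 ≈ -14701.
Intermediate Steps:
152*(-97) + (1/(20 + 12) - 1*(-43)) = -14744 + (1/32 + 43) = -14744 + 1377/32 = -470431/32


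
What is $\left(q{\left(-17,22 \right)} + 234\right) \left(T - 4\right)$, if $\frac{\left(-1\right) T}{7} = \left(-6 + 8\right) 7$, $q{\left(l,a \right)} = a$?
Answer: $-26112$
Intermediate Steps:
$T = -98$ ($T = - 7 \left(-6 + 8\right) 7 = - 7 \cdot 2 \cdot 7 = \left(-7\right) 14 = -98$)
$\left(q{\left(-17,22 \right)} + 234\right) \left(T - 4\right) = \left(22 + 234\right) \left(-98 - 4\right) = 256 \left(-102\right) = -26112$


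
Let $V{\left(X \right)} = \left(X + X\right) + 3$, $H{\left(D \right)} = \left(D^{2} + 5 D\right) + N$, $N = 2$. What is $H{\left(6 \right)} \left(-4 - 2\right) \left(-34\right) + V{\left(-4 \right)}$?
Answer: $13867$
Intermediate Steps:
$H{\left(D \right)} = 2 + D^{2} + 5 D$ ($H{\left(D \right)} = \left(D^{2} + 5 D\right) + 2 = 2 + D^{2} + 5 D$)
$V{\left(X \right)} = 3 + 2 X$ ($V{\left(X \right)} = 2 X + 3 = 3 + 2 X$)
$H{\left(6 \right)} \left(-4 - 2\right) \left(-34\right) + V{\left(-4 \right)} = \left(2 + 6^{2} + 5 \cdot 6\right) \left(-4 - 2\right) \left(-34\right) + \left(3 + 2 \left(-4\right)\right) = \left(2 + 36 + 30\right) \left(-6\right) \left(-34\right) + \left(3 - 8\right) = 68 \left(-6\right) \left(-34\right) - 5 = \left(-408\right) \left(-34\right) - 5 = 13872 - 5 = 13867$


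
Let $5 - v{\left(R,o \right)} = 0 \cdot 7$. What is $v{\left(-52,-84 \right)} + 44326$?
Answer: $44331$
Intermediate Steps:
$v{\left(R,o \right)} = 5$ ($v{\left(R,o \right)} = 5 - 0 \cdot 7 = 5 - 0 = 5 + 0 = 5$)
$v{\left(-52,-84 \right)} + 44326 = 5 + 44326 = 44331$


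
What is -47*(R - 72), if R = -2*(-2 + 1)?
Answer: 3290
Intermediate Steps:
R = 2 (R = -2*(-1) = 2)
-47*(R - 72) = -47*(2 - 72) = -47*(-70) = 3290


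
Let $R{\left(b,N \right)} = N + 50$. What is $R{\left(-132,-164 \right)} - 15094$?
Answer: $-15208$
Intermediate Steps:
$R{\left(b,N \right)} = 50 + N$
$R{\left(-132,-164 \right)} - 15094 = \left(50 - 164\right) - 15094 = -114 - 15094 = -15208$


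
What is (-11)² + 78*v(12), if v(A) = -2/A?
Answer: 108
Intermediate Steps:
(-11)² + 78*v(12) = (-11)² + 78*(-2/12) = 121 + 78*(-2*1/12) = 121 + 78*(-⅙) = 121 - 13 = 108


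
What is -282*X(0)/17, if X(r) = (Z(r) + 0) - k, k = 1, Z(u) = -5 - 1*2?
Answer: 2256/17 ≈ 132.71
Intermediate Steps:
Z(u) = -7 (Z(u) = -5 - 2 = -7)
X(r) = -8 (X(r) = (-7 + 0) - 1*1 = -7 - 1 = -8)
-282*X(0)/17 = -(-2256)/17 = -282*(-8/17) = 2256/17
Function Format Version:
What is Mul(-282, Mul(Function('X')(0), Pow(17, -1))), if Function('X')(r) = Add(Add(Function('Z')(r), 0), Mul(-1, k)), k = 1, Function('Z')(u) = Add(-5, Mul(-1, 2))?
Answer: Rational(2256, 17) ≈ 132.71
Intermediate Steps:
Function('Z')(u) = -7 (Function('Z')(u) = Add(-5, -2) = -7)
Function('X')(r) = -8 (Function('X')(r) = Add(Add(-7, 0), Mul(-1, 1)) = Add(-7, -1) = -8)
Mul(-282, Mul(Function('X')(0), Pow(17, -1))) = Mul(-282, Mul(-8, Pow(17, -1))) = Mul(-282, Mul(-8, Rational(1, 17))) = Mul(-282, Rational(-8, 17)) = Rational(2256, 17)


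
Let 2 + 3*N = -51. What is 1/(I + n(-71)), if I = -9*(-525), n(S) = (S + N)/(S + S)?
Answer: 213/1006558 ≈ 0.00021161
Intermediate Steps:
N = -53/3 (N = -2/3 + (1/3)*(-51) = -2/3 - 17 = -53/3 ≈ -17.667)
n(S) = (-53/3 + S)/(2*S) (n(S) = (S - 53/3)/(S + S) = (-53/3 + S)/((2*S)) = (-53/3 + S)*(1/(2*S)) = (-53/3 + S)/(2*S))
I = 4725
1/(I + n(-71)) = 1/(4725 + (1/6)*(-53 + 3*(-71))/(-71)) = 1/(4725 + (1/6)*(-1/71)*(-53 - 213)) = 1/(4725 + (1/6)*(-1/71)*(-266)) = 1/(4725 + 133/213) = 1/(1006558/213) = 213/1006558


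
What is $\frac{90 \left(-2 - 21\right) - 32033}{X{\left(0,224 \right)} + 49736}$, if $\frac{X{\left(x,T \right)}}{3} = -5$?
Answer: $- \frac{34103}{49721} \approx -0.68589$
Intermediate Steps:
$X{\left(x,T \right)} = -15$ ($X{\left(x,T \right)} = 3 \left(-5\right) = -15$)
$\frac{90 \left(-2 - 21\right) - 32033}{X{\left(0,224 \right)} + 49736} = \frac{90 \left(-2 - 21\right) - 32033}{-15 + 49736} = \frac{90 \left(-23\right) - 32033}{49721} = \left(-2070 - 32033\right) \frac{1}{49721} = \left(-34103\right) \frac{1}{49721} = - \frac{34103}{49721}$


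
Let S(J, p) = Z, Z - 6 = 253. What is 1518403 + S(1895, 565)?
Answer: 1518662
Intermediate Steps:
Z = 259 (Z = 6 + 253 = 259)
S(J, p) = 259
1518403 + S(1895, 565) = 1518403 + 259 = 1518662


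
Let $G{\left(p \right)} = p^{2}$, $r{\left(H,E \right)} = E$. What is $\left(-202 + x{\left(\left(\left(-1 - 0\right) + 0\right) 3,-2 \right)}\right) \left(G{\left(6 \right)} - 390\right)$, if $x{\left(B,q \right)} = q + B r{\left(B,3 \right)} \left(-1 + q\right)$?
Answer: $62658$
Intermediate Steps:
$x{\left(B,q \right)} = q + B \left(-3 + 3 q\right)$ ($x{\left(B,q \right)} = q + B 3 \left(-1 + q\right) = q + B \left(-3 + 3 q\right)$)
$\left(-202 + x{\left(\left(\left(-1 - 0\right) + 0\right) 3,-2 \right)}\right) \left(G{\left(6 \right)} - 390\right) = \left(-202 - \left(2 - 3 \left(\left(-1 - 0\right) + 0\right) 3 \left(-2\right) + 3 \left(\left(-1 - 0\right) + 0\right) 3\right)\right) \left(6^{2} - 390\right) = \left(-202 - \left(2 - 3 \left(\left(-1 + 0\right) + 0\right) 3 \left(-2\right) + 3 \left(\left(-1 + 0\right) + 0\right) 3\right)\right) \left(36 - 390\right) = \left(-202 - \left(2 - 3 \left(-1 + 0\right) 3 \left(-2\right) + 3 \left(-1 + 0\right) 3\right)\right) \left(-354\right) = \left(-202 - \left(2 - 3 \left(\left(-1\right) 3\right) \left(-2\right) + 3 \left(-1\right) 3\right)\right) \left(-354\right) = \left(-202 - \left(-7 - 18\right)\right) \left(-354\right) = \left(-202 + \left(-2 + 9 + 18\right)\right) \left(-354\right) = \left(-202 + 25\right) \left(-354\right) = \left(-177\right) \left(-354\right) = 62658$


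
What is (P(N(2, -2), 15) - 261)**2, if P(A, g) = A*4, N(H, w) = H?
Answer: 64009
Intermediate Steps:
P(A, g) = 4*A
(P(N(2, -2), 15) - 261)**2 = (4*2 - 261)**2 = (8 - 261)**2 = (-253)**2 = 64009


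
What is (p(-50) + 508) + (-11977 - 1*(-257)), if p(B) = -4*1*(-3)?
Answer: -11200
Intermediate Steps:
p(B) = 12 (p(B) = -4*(-3) = 12)
(p(-50) + 508) + (-11977 - 1*(-257)) = (12 + 508) + (-11977 - 1*(-257)) = 520 + (-11977 + 257) = 520 - 11720 = -11200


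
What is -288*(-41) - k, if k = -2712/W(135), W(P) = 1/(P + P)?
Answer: 744048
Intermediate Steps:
W(P) = 1/(2*P)
k = -732240 (k = -2712/((½)/135) = -2712/((½)*(1/135)) = -2712/1/270 = -2712*270 = -1*732240 = -732240)
-288*(-41) - k = -288*(-41) - 1*(-732240) = 11808 + 732240 = 744048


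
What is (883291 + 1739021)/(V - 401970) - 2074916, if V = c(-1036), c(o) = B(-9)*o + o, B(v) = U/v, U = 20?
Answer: -3741431859376/1803167 ≈ -2.0749e+6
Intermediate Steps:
B(v) = 20/v
c(o) = -11*o/9 (c(o) = (20/(-9))*o + o = (20*(-⅑))*o + o = -20*o/9 + o = -11*o/9)
V = 11396/9 (V = -11/9*(-1036) = 11396/9 ≈ 1266.2)
(883291 + 1739021)/(V - 401970) - 2074916 = (883291 + 1739021)/(11396/9 - 401970) - 2074916 = 2622312/(-3606334/9) - 2074916 = 2622312*(-9/3606334) - 2074916 = -11800404/1803167 - 2074916 = -3741431859376/1803167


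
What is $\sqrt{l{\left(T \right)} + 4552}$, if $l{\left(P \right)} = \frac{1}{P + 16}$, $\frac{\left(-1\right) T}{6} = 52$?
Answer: $\frac{\sqrt{99706934}}{148} \approx 67.469$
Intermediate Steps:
$T = -312$ ($T = \left(-6\right) 52 = -312$)
$l{\left(P \right)} = \frac{1}{16 + P}$
$\sqrt{l{\left(T \right)} + 4552} = \sqrt{\frac{1}{16 - 312} + 4552} = \sqrt{\frac{1}{-296} + 4552} = \sqrt{- \frac{1}{296} + 4552} = \sqrt{\frac{1347391}{296}} = \frac{\sqrt{99706934}}{148}$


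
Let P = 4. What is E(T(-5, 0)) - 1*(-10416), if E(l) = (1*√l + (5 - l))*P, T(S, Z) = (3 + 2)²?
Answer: 10356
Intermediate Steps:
T(S, Z) = 25 (T(S, Z) = 5² = 25)
E(l) = 20 - 4*l + 4*√l (E(l) = (1*√l + (5 - l))*4 = (√l + (5 - l))*4 = (5 + √l - l)*4 = 20 - 4*l + 4*√l)
E(T(-5, 0)) - 1*(-10416) = (20 - 4*25 + 4*√25) - 1*(-10416) = (20 - 100 + 4*5) + 10416 = (20 - 100 + 20) + 10416 = -60 + 10416 = 10356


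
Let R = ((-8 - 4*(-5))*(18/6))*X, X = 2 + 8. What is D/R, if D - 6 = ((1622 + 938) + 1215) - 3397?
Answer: 16/15 ≈ 1.0667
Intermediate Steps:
X = 10
R = 360 (R = ((-8 - 4*(-5))*(18/6))*10 = ((-8 - 1*(-20))*(18*(⅙)))*10 = ((-8 + 20)*3)*10 = (12*3)*10 = 36*10 = 360)
D = 384 (D = 6 + (((1622 + 938) + 1215) - 3397) = 6 + ((2560 + 1215) - 3397) = 6 + (3775 - 3397) = 6 + 378 = 384)
D/R = 384/360 = 384*(1/360) = 16/15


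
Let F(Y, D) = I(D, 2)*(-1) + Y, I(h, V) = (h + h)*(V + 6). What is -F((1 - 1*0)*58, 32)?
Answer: 454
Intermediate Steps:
I(h, V) = 2*h*(6 + V) (I(h, V) = (2*h)*(6 + V) = 2*h*(6 + V))
F(Y, D) = Y - 16*D (F(Y, D) = (2*D*(6 + 2))*(-1) + Y = (2*D*8)*(-1) + Y = (16*D)*(-1) + Y = -16*D + Y = Y - 16*D)
-F((1 - 1*0)*58, 32) = -((1 - 1*0)*58 - 16*32) = -((1 + 0)*58 - 512) = -(1*58 - 512) = -(58 - 512) = -1*(-454) = 454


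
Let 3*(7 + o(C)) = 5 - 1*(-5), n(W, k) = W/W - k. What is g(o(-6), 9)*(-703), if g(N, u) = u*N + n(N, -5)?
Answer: 18981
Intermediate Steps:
n(W, k) = 1 - k
o(C) = -11/3 (o(C) = -7 + (5 - 1*(-5))/3 = -7 + (5 + 5)/3 = -7 + (⅓)*10 = -7 + 10/3 = -11/3)
g(N, u) = 6 + N*u (g(N, u) = u*N + (1 - 1*(-5)) = N*u + (1 + 5) = N*u + 6 = 6 + N*u)
g(o(-6), 9)*(-703) = (6 - 11/3*9)*(-703) = (6 - 33)*(-703) = -27*(-703) = 18981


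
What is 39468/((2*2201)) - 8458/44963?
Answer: 868683784/98963563 ≈ 8.7778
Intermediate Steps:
39468/((2*2201)) - 8458/44963 = 39468/4402 - 8458*1/44963 = 39468*(1/4402) - 8458/44963 = 19734/2201 - 8458/44963 = 868683784/98963563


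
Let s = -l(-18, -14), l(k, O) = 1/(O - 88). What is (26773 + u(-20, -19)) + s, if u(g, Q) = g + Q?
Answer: 2726869/102 ≈ 26734.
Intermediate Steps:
u(g, Q) = Q + g
l(k, O) = 1/(-88 + O)
s = 1/102 (s = -1/(-88 - 14) = -1/(-102) = -1*(-1/102) = 1/102 ≈ 0.0098039)
(26773 + u(-20, -19)) + s = (26773 + (-19 - 20)) + 1/102 = (26773 - 39) + 1/102 = 26734 + 1/102 = 2726869/102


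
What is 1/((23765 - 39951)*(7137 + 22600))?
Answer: -1/481323082 ≈ -2.0776e-9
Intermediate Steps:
1/((23765 - 39951)*(7137 + 22600)) = 1/(-16186*29737) = 1/(-481323082) = -1/481323082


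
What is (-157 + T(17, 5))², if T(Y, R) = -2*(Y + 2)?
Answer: 38025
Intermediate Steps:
T(Y, R) = -4 - 2*Y (T(Y, R) = -2*(2 + Y) = -4 - 2*Y)
(-157 + T(17, 5))² = (-157 + (-4 - 2*17))² = (-157 + (-4 - 34))² = (-157 - 38)² = (-195)² = 38025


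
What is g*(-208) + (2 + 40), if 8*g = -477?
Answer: 12444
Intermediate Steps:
g = -477/8 (g = (⅛)*(-477) = -477/8 ≈ -59.625)
g*(-208) + (2 + 40) = -477/8*(-208) + (2 + 40) = 12402 + 42 = 12444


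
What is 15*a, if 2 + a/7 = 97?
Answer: 9975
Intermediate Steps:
a = 665 (a = -14 + 7*97 = -14 + 679 = 665)
15*a = 15*665 = 9975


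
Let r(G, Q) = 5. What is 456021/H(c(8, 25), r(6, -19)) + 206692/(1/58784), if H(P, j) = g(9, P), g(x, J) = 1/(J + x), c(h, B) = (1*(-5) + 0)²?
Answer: 12165687242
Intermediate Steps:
c(h, B) = 25 (c(h, B) = (-5 + 0)² = (-5)² = 25)
H(P, j) = 1/(9 + P) (H(P, j) = 1/(P + 9) = 1/(9 + P))
456021/H(c(8, 25), r(6, -19)) + 206692/(1/58784) = 456021/(1/(9 + 25)) + 206692/(1/58784) = 456021/(1/34) + 206692/(1/58784) = 456021/(1/34) + 206692*58784 = 456021*34 + 12150182528 = 15504714 + 12150182528 = 12165687242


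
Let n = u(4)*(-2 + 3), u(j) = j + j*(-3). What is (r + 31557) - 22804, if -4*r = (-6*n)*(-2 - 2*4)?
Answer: 8873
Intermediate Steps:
u(j) = -2*j (u(j) = j - 3*j = -2*j)
n = -8 (n = (-2*4)*(-2 + 3) = -8*1 = -8)
r = 120 (r = -(-6*(-8))*(-2 - 2*4)/4 = -12*(-2 - 8) = -12*(-10) = -¼*(-480) = 120)
(r + 31557) - 22804 = (120 + 31557) - 22804 = 31677 - 22804 = 8873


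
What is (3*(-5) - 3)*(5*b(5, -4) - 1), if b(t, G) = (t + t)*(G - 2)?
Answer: 5418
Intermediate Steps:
b(t, G) = 2*t*(-2 + G) (b(t, G) = (2*t)*(-2 + G) = 2*t*(-2 + G))
(3*(-5) - 3)*(5*b(5, -4) - 1) = (3*(-5) - 3)*(5*(2*5*(-2 - 4)) - 1) = (-15 - 3)*(5*(2*5*(-6)) - 1) = -18*(5*(-60) - 1) = -18*(-300 - 1) = -18*(-301) = 5418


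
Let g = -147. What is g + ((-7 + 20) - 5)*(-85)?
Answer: -827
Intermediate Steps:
g + ((-7 + 20) - 5)*(-85) = -147 + ((-7 + 20) - 5)*(-85) = -147 + (13 - 5)*(-85) = -147 + 8*(-85) = -147 - 680 = -827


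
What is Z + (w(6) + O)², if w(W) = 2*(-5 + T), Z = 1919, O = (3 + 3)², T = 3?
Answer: 2943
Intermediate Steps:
O = 36 (O = 6² = 36)
w(W) = -4 (w(W) = 2*(-5 + 3) = 2*(-2) = -4)
Z + (w(6) + O)² = 1919 + (-4 + 36)² = 1919 + 32² = 1919 + 1024 = 2943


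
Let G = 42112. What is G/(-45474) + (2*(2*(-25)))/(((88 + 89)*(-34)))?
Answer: -6913406/7601737 ≈ -0.90945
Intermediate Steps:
G/(-45474) + (2*(2*(-25)))/(((88 + 89)*(-34))) = 42112/(-45474) + (2*(2*(-25)))/(((88 + 89)*(-34))) = 42112*(-1/45474) + (2*(-50))/((177*(-34))) = -21056/22737 - 100/(-6018) = -21056/22737 - 100*(-1/6018) = -21056/22737 + 50/3009 = -6913406/7601737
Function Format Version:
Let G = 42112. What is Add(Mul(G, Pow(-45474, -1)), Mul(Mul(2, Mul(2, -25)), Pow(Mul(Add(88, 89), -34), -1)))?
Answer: Rational(-6913406, 7601737) ≈ -0.90945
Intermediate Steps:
Add(Mul(G, Pow(-45474, -1)), Mul(Mul(2, Mul(2, -25)), Pow(Mul(Add(88, 89), -34), -1))) = Add(Mul(42112, Pow(-45474, -1)), Mul(Mul(2, Mul(2, -25)), Pow(Mul(Add(88, 89), -34), -1))) = Add(Mul(42112, Rational(-1, 45474)), Mul(Mul(2, -50), Pow(Mul(177, -34), -1))) = Add(Rational(-21056, 22737), Mul(-100, Pow(-6018, -1))) = Add(Rational(-21056, 22737), Mul(-100, Rational(-1, 6018))) = Add(Rational(-21056, 22737), Rational(50, 3009)) = Rational(-6913406, 7601737)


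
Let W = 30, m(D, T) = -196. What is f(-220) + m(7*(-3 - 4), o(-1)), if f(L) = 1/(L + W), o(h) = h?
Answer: -37241/190 ≈ -196.01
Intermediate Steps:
f(L) = 1/(30 + L) (f(L) = 1/(L + 30) = 1/(30 + L))
f(-220) + m(7*(-3 - 4), o(-1)) = 1/(30 - 220) - 196 = 1/(-190) - 196 = -1/190 - 196 = -37241/190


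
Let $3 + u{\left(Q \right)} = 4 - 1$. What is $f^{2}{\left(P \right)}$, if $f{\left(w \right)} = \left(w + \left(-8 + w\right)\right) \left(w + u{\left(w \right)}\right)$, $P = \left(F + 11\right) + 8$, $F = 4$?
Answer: $763876$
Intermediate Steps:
$u{\left(Q \right)} = 0$ ($u{\left(Q \right)} = -3 + \left(4 - 1\right) = -3 + 3 = 0$)
$P = 23$ ($P = \left(4 + 11\right) + 8 = 15 + 8 = 23$)
$f{\left(w \right)} = w \left(-8 + 2 w\right)$ ($f{\left(w \right)} = \left(w + \left(-8 + w\right)\right) \left(w + 0\right) = \left(-8 + 2 w\right) w = w \left(-8 + 2 w\right)$)
$f^{2}{\left(P \right)} = \left(2 \cdot 23 \left(-4 + 23\right)\right)^{2} = \left(2 \cdot 23 \cdot 19\right)^{2} = 874^{2} = 763876$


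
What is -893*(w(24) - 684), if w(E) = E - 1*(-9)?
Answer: 581343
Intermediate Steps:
w(E) = 9 + E (w(E) = E + 9 = 9 + E)
-893*(w(24) - 684) = -893*((9 + 24) - 684) = -893*(33 - 684) = -893*(-651) = 581343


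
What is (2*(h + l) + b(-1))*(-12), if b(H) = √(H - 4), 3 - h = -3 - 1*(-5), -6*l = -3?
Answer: -36 - 12*I*√5 ≈ -36.0 - 26.833*I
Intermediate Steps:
l = ½ (l = -⅙*(-3) = ½ ≈ 0.50000)
h = 1 (h = 3 - (-3 - 1*(-5)) = 3 - (-3 + 5) = 3 - 1*2 = 3 - 2 = 1)
b(H) = √(-4 + H)
(2*(h + l) + b(-1))*(-12) = (2*(1 + ½) + √(-4 - 1))*(-12) = (2*(3/2) + √(-5))*(-12) = (3 + I*√5)*(-12) = -36 - 12*I*√5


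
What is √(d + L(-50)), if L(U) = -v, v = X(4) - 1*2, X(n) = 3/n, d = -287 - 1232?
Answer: I*√6071/2 ≈ 38.958*I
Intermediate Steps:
d = -1519
v = -5/4 (v = 3/4 - 1*2 = 3*(¼) - 2 = ¾ - 2 = -5/4 ≈ -1.2500)
L(U) = 5/4 (L(U) = -1*(-5/4) = 5/4)
√(d + L(-50)) = √(-1519 + 5/4) = √(-6071/4) = I*√6071/2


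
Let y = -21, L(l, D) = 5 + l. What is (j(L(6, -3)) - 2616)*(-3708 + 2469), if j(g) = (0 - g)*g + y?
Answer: 3417162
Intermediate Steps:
j(g) = -21 - g**2 (j(g) = (0 - g)*g - 21 = (-g)*g - 21 = -g**2 - 21 = -21 - g**2)
(j(L(6, -3)) - 2616)*(-3708 + 2469) = ((-21 - (5 + 6)**2) - 2616)*(-3708 + 2469) = ((-21 - 1*11**2) - 2616)*(-1239) = ((-21 - 1*121) - 2616)*(-1239) = ((-21 - 121) - 2616)*(-1239) = (-142 - 2616)*(-1239) = -2758*(-1239) = 3417162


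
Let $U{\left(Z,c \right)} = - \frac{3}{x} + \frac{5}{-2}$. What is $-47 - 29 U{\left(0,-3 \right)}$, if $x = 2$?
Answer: $69$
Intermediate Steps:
$U{\left(Z,c \right)} = -4$ ($U{\left(Z,c \right)} = - \frac{3}{2} + \frac{5}{-2} = \left(-3\right) \frac{1}{2} + 5 \left(- \frac{1}{2}\right) = - \frac{3}{2} - \frac{5}{2} = -4$)
$-47 - 29 U{\left(0,-3 \right)} = -47 - -116 = -47 + 116 = 69$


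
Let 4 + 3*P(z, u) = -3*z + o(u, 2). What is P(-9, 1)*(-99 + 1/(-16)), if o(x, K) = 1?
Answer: -1585/2 ≈ -792.50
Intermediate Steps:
P(z, u) = -1 - z (P(z, u) = -4/3 + (-3*z + 1)/3 = -4/3 + (1 - 3*z)/3 = -4/3 + (1/3 - z) = -1 - z)
P(-9, 1)*(-99 + 1/(-16)) = (-1 - 1*(-9))*(-99 + 1/(-16)) = (-1 + 9)*(-99 - 1/16) = 8*(-1585/16) = -1585/2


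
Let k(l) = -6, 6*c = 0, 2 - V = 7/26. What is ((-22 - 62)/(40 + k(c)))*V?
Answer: -945/221 ≈ -4.2760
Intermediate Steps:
V = 45/26 (V = 2 - 7/26 = 45/26 ≈ 1.7308)
c = 0 (c = (⅙)*0 = 0)
((-22 - 62)/(40 + k(c)))*V = ((-22 - 62)/(40 - 6))*(45/26) = -84/34*(45/26) = -84*1/34*(45/26) = -42/17*45/26 = -945/221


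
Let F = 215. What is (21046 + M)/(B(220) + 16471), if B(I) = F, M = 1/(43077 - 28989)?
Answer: 296496049/235072368 ≈ 1.2613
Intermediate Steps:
M = 1/14088 ≈ 7.0982e-5
B(I) = 215
(21046 + M)/(B(220) + 16471) = (21046 + 1/14088)/(215 + 16471) = (296496049/14088)/16686 = (296496049/14088)*(1/16686) = 296496049/235072368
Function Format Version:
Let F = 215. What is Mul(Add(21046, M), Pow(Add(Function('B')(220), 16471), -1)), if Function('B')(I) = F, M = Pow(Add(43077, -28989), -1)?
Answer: Rational(296496049, 235072368) ≈ 1.2613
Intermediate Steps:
M = Rational(1, 14088) (M = Pow(14088, -1) = Rational(1, 14088) ≈ 7.0982e-5)
Function('B')(I) = 215
Mul(Add(21046, M), Pow(Add(Function('B')(220), 16471), -1)) = Mul(Add(21046, Rational(1, 14088)), Pow(Add(215, 16471), -1)) = Mul(Rational(296496049, 14088), Pow(16686, -1)) = Mul(Rational(296496049, 14088), Rational(1, 16686)) = Rational(296496049, 235072368)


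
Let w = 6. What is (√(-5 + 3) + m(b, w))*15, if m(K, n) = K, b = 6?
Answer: 90 + 15*I*√2 ≈ 90.0 + 21.213*I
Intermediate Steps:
(√(-5 + 3) + m(b, w))*15 = (√(-5 + 3) + 6)*15 = (√(-2) + 6)*15 = (I*√2 + 6)*15 = (6 + I*√2)*15 = 90 + 15*I*√2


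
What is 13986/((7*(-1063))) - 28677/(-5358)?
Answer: 6592789/1898518 ≈ 3.4726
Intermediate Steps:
13986/((7*(-1063))) - 28677/(-5358) = 13986/(-7441) - 28677*(-1/5358) = 13986*(-1/7441) + 9559/1786 = -1998/1063 + 9559/1786 = 6592789/1898518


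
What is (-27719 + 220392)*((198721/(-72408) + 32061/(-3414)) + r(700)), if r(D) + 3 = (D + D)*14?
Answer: 155467727007019531/41200152 ≈ 3.7735e+9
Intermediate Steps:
r(D) = -3 + 28*D (r(D) = -3 + (D + D)*14 = -3 + (2*D)*14 = -3 + 28*D)
(-27719 + 220392)*((198721/(-72408) + 32061/(-3414)) + r(700)) = (-27719 + 220392)*((198721/(-72408) + 32061/(-3414)) + (-3 + 28*700)) = 192673*((198721*(-1/72408) + 32061*(-1/3414)) + (-3 + 19600)) = 192673*((-198721/72408 - 10687/1138) + 19597) = 192673*(-499984397/41200152 + 19597) = 192673*(806899394347/41200152) = 155467727007019531/41200152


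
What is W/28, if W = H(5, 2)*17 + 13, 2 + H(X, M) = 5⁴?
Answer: 2651/7 ≈ 378.71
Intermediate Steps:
H(X, M) = 623 (H(X, M) = -2 + 5⁴ = -2 + 625 = 623)
W = 10604 (W = 623*17 + 13 = 10591 + 13 = 10604)
W/28 = 10604/28 = 10604*(1/28) = 2651/7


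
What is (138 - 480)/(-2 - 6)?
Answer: 171/4 ≈ 42.750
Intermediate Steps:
(138 - 480)/(-2 - 6) = -342/(-8) = -342*(-1/8) = 171/4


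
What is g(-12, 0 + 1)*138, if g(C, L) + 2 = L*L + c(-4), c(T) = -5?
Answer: -828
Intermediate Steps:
g(C, L) = -7 + L² (g(C, L) = -2 + (L*L - 5) = -2 + (L² - 5) = -2 + (-5 + L²) = -7 + L²)
g(-12, 0 + 1)*138 = (-7 + (0 + 1)²)*138 = (-7 + 1²)*138 = (-7 + 1)*138 = -6*138 = -828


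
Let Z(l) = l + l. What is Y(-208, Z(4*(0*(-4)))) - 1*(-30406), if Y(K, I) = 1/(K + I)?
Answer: 6324447/208 ≈ 30406.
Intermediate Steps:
Z(l) = 2*l
Y(K, I) = 1/(I + K)
Y(-208, Z(4*(0*(-4)))) - 1*(-30406) = 1/(2*(4*(0*(-4))) - 208) - 1*(-30406) = 1/(2*(4*0) - 208) + 30406 = 1/(2*0 - 208) + 30406 = 1/(0 - 208) + 30406 = 1/(-208) + 30406 = -1/208 + 30406 = 6324447/208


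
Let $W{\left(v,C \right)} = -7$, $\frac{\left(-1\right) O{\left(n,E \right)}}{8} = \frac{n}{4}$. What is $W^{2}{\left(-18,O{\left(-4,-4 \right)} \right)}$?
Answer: $49$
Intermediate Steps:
$O{\left(n,E \right)} = - 2 n$ ($O{\left(n,E \right)} = - 8 \frac{n}{4} = - 2 n$)
$W^{2}{\left(-18,O{\left(-4,-4 \right)} \right)} = \left(-7\right)^{2} = 49$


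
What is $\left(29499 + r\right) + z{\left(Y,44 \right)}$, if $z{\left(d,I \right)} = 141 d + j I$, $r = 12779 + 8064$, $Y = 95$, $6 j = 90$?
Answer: $64397$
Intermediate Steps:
$j = 15$ ($j = \frac{1}{6} \cdot 90 = 15$)
$r = 20843$
$z{\left(d,I \right)} = 15 I + 141 d$ ($z{\left(d,I \right)} = 141 d + 15 I = 15 I + 141 d$)
$\left(29499 + r\right) + z{\left(Y,44 \right)} = \left(29499 + 20843\right) + \left(15 \cdot 44 + 141 \cdot 95\right) = 50342 + \left(660 + 13395\right) = 50342 + 14055 = 64397$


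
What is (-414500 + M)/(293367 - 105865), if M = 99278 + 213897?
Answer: -14475/26786 ≈ -0.54039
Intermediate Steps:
M = 313175
(-414500 + M)/(293367 - 105865) = (-414500 + 313175)/(293367 - 105865) = -101325/187502 = -101325*1/187502 = -14475/26786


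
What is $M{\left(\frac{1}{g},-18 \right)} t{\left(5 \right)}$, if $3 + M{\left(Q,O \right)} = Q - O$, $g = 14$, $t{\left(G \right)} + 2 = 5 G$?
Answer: $\frac{4853}{14} \approx 346.64$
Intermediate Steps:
$t{\left(G \right)} = -2 + 5 G$
$M{\left(Q,O \right)} = -3 + Q - O$ ($M{\left(Q,O \right)} = -3 - \left(O - Q\right) = -3 + Q - O$)
$M{\left(\frac{1}{g},-18 \right)} t{\left(5 \right)} = \left(-3 + \frac{1}{14} - -18\right) \left(-2 + 5 \cdot 5\right) = \left(-3 + \frac{1}{14} + 18\right) \left(-2 + 25\right) = \frac{211}{14} \cdot 23 = \frac{4853}{14}$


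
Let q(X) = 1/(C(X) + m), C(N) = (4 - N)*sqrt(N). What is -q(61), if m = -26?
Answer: -26/197513 + 57*sqrt(61)/197513 ≈ 0.0021223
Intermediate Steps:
C(N) = sqrt(N)*(4 - N)
q(X) = 1/(-26 + sqrt(X)*(4 - X)) (q(X) = 1/(sqrt(X)*(4 - X) - 26) = 1/(-26 + sqrt(X)*(4 - X)))
-q(61) = -(-1)/(26 + sqrt(61)*(-4 + 61)) = -(-1)/(26 + sqrt(61)*57) = -(-1)/(26 + 57*sqrt(61)) = 1/(26 + 57*sqrt(61))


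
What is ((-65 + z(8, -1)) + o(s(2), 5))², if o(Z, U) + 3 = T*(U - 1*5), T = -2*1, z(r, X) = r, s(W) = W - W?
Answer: 3600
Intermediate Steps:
s(W) = 0
T = -2
o(Z, U) = 7 - 2*U (o(Z, U) = -3 - 2*(U - 1*5) = -3 - 2*(U - 5) = -3 - 2*(-5 + U) = -3 + (10 - 2*U) = 7 - 2*U)
((-65 + z(8, -1)) + o(s(2), 5))² = ((-65 + 8) + (7 - 2*5))² = (-57 + (7 - 10))² = (-57 - 3)² = (-60)² = 3600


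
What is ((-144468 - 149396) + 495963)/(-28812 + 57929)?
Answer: 202099/29117 ≈ 6.9409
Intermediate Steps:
((-144468 - 149396) + 495963)/(-28812 + 57929) = (-293864 + 495963)/29117 = 202099*(1/29117) = 202099/29117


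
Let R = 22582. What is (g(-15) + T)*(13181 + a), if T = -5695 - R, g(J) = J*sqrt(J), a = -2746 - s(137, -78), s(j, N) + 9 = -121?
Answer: -298746505 - 158475*I*sqrt(15) ≈ -2.9875e+8 - 6.1377e+5*I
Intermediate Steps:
s(j, N) = -130 (s(j, N) = -9 - 121 = -130)
a = -2616 (a = -2746 - 1*(-130) = -2746 + 130 = -2616)
g(J) = J**(3/2)
T = -28277 (T = -5695 - 1*22582 = -5695 - 22582 = -28277)
(g(-15) + T)*(13181 + a) = ((-15)**(3/2) - 28277)*(13181 - 2616) = (-15*I*sqrt(15) - 28277)*10565 = (-28277 - 15*I*sqrt(15))*10565 = -298746505 - 158475*I*sqrt(15)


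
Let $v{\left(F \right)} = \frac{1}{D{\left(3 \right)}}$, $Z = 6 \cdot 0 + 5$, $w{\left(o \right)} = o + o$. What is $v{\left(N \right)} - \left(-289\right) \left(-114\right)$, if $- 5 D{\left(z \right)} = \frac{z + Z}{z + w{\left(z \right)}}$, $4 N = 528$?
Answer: $- \frac{263613}{8} \approx -32952.0$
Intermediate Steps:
$N = 132$ ($N = \frac{1}{4} \cdot 528 = 132$)
$w{\left(o \right)} = 2 o$
$Z = 5$ ($Z = 0 + 5 = 5$)
$D{\left(z \right)} = - \frac{5 + z}{15 z}$ ($D{\left(z \right)} = - \frac{\left(z + 5\right) \frac{1}{z + 2 z}}{5} = - \frac{\left(5 + z\right) \frac{1}{3 z}}{5} = - \frac{\frac{1}{3} \frac{1}{z} \left(5 + z\right)}{5} = - \frac{5 + z}{15 z}$)
$v{\left(F \right)} = - \frac{45}{8}$ ($v{\left(F \right)} = \frac{1}{\frac{1}{15} \cdot \frac{1}{3} \left(-5 - 3\right)} = \frac{1}{\frac{1}{15} \cdot \frac{1}{3} \left(-8\right)} = \frac{1}{- \frac{8}{45}} = - \frac{45}{8}$)
$v{\left(N \right)} - \left(-289\right) \left(-114\right) = - \frac{45}{8} - \left(-289\right) \left(-114\right) = - \frac{45}{8} - 32946 = - \frac{263613}{8}$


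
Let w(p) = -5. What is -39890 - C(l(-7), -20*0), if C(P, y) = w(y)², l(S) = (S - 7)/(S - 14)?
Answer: -39915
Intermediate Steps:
l(S) = (-7 + S)/(-14 + S)
C(P, y) = 25 (C(P, y) = (-5)² = 25)
-39890 - C(l(-7), -20*0) = -39890 - 1*25 = -39890 - 25 = -39915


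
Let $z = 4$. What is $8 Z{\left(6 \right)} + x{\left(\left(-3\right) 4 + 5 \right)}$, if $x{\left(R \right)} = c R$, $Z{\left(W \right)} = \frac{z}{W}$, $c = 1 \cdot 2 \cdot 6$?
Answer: $- \frac{236}{3} \approx -78.667$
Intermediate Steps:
$c = 12$ ($c = 2 \cdot 6 = 12$)
$Z{\left(W \right)} = \frac{4}{W}$
$x{\left(R \right)} = 12 R$
$8 Z{\left(6 \right)} + x{\left(\left(-3\right) 4 + 5 \right)} = 8 \cdot \frac{4}{6} + 12 \left(\left(-3\right) 4 + 5\right) = 8 \cdot 4 \cdot \frac{1}{6} + 12 \left(-12 + 5\right) = 8 \cdot \frac{2}{3} + 12 \left(-7\right) = \frac{16}{3} - 84 = - \frac{236}{3}$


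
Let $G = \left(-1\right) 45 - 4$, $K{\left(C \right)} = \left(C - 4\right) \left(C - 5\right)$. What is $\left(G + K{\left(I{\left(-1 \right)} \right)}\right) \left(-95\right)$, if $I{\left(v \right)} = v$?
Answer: $1805$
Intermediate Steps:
$K{\left(C \right)} = \left(-5 + C\right) \left(-4 + C\right)$ ($K{\left(C \right)} = \left(-4 + C\right) \left(-5 + C\right) = \left(-5 + C\right) \left(-4 + C\right)$)
$G = -49$ ($G = -45 - 4 = -49$)
$\left(G + K{\left(I{\left(-1 \right)} \right)}\right) \left(-95\right) = \left(-49 + \left(20 + \left(-1\right)^{2} - -9\right)\right) \left(-95\right) = \left(-49 + \left(20 + 1 + 9\right)\right) \left(-95\right) = \left(-49 + 30\right) \left(-95\right) = \left(-19\right) \left(-95\right) = 1805$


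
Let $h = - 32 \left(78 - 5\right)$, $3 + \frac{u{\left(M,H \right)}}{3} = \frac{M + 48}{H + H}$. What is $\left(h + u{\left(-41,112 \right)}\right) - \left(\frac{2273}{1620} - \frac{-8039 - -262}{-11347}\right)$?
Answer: $- \frac{49277243389}{21008160} \approx -2345.6$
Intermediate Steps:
$u{\left(M,H \right)} = -9 + \frac{3 \left(48 + M\right)}{2 H}$ ($u{\left(M,H \right)} = -9 + 3 \frac{M + 48}{H + H} = -9 + 3 \frac{48 + M}{2 H} = -9 + \frac{3 \left(48 + M\right)}{2 H}$)
$h = -2336$ ($h = \left(-32\right) 73 = -2336$)
$\left(h + u{\left(-41,112 \right)}\right) - \left(\frac{2273}{1620} - \frac{-8039 - -262}{-11347}\right) = \left(-2336 + \frac{3 \left(48 - 41 - 672\right)}{2 \cdot 112}\right) - \left(\frac{2273}{1620} - \frac{-8039 - -262}{-11347}\right) = \left(-2336 + \frac{3}{2} \cdot \frac{1}{112} \left(48 - 41 - 672\right)\right) - \left(\frac{2273}{1620} - \left(-8039 + 262\right) \left(- \frac{1}{11347}\right)\right) = \left(-2336 + \frac{3}{2} \cdot \frac{1}{112} \left(-665\right)\right) - \frac{1884713}{2626020} = \left(-2336 - \frac{285}{32}\right) + \left(- \frac{2273}{1620} + \frac{1111}{1621}\right) = - \frac{75037}{32} - \frac{1884713}{2626020} = - \frac{49277243389}{21008160}$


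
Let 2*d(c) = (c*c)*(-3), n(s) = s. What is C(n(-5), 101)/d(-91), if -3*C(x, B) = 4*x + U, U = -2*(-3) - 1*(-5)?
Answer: -2/8281 ≈ -0.00024152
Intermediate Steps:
U = 11 (U = 6 + 5 = 11)
C(x, B) = -11/3 - 4*x/3 (C(x, B) = -(4*x + 11)/3 = -(11 + 4*x)/3 = -11/3 - 4*x/3)
d(c) = -3*c²/2 (d(c) = ((c*c)*(-3))/2 = (c²*(-3))/2 = (-3*c²)/2 = -3*c²/2)
C(n(-5), 101)/d(-91) = (-11/3 - 4/3*(-5))/((-3/2*(-91)²)) = (-11/3 + 20/3)/((-3/2*8281)) = 3/(-24843/2) = 3*(-2/24843) = -2/8281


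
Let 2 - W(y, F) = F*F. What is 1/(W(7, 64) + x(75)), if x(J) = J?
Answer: -1/4019 ≈ -0.00024882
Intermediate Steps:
W(y, F) = 2 - F**2 (W(y, F) = 2 - F*F = 2 - F**2)
1/(W(7, 64) + x(75)) = 1/((2 - 1*64**2) + 75) = 1/((2 - 1*4096) + 75) = 1/((2 - 4096) + 75) = 1/(-4094 + 75) = 1/(-4019) = -1/4019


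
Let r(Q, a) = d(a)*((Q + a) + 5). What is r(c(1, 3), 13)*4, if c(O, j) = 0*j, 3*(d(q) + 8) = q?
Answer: -264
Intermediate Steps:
d(q) = -8 + q/3
c(O, j) = 0
r(Q, a) = (-8 + a/3)*(5 + Q + a) (r(Q, a) = (-8 + a/3)*((Q + a) + 5) = (-8 + a/3)*(5 + Q + a))
r(c(1, 3), 13)*4 = ((-24 + 13)*(5 + 0 + 13)/3)*4 = ((1/3)*(-11)*18)*4 = -66*4 = -264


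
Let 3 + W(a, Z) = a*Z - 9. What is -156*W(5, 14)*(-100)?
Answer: 904800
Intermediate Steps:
W(a, Z) = -12 + Z*a (W(a, Z) = -3 + (a*Z - 9) = -3 + (Z*a - 9) = -3 + (-9 + Z*a) = -12 + Z*a)
-156*W(5, 14)*(-100) = -156*(-12 + 14*5)*(-100) = -156*(-12 + 70)*(-100) = -156*58*(-100) = -9048*(-100) = 904800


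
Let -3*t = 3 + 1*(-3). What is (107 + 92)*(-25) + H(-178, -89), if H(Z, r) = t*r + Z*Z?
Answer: 26709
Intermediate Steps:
t = 0 (t = -(3 + 1*(-3))/3 = -(3 - 3)/3 = -⅓*0 = 0)
H(Z, r) = Z² (H(Z, r) = 0*r + Z*Z = 0 + Z² = Z²)
(107 + 92)*(-25) + H(-178, -89) = (107 + 92)*(-25) + (-178)² = 199*(-25) + 31684 = -4975 + 31684 = 26709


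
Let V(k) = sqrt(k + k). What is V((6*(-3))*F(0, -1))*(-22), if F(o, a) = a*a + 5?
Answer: -132*I*sqrt(6) ≈ -323.33*I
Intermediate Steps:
F(o, a) = 5 + a**2 (F(o, a) = a**2 + 5 = 5 + a**2)
V(k) = sqrt(2)*sqrt(k) (V(k) = sqrt(2*k) = sqrt(2)*sqrt(k))
V((6*(-3))*F(0, -1))*(-22) = (sqrt(2)*sqrt((6*(-3))*(5 + (-1)**2)))*(-22) = (sqrt(2)*sqrt(-18*(5 + 1)))*(-22) = (sqrt(2)*sqrt(-18*6))*(-22) = (sqrt(2)*sqrt(-108))*(-22) = (sqrt(2)*(6*I*sqrt(3)))*(-22) = (6*I*sqrt(6))*(-22) = -132*I*sqrt(6)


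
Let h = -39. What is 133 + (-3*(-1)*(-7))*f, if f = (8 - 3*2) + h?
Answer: 910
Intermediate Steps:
f = -37 (f = (8 - 3*2) - 39 = (8 - 6) - 39 = 2 - 39 = -37)
133 + (-3*(-1)*(-7))*f = 133 + (-3*(-1)*(-7))*(-37) = 133 + (3*(-7))*(-37) = 133 - 21*(-37) = 133 + 777 = 910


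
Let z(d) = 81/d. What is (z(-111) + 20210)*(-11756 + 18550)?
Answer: 5080165942/37 ≈ 1.3730e+8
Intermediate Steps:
(z(-111) + 20210)*(-11756 + 18550) = (81/(-111) + 20210)*(-11756 + 18550) = (81*(-1/111) + 20210)*6794 = (-27/37 + 20210)*6794 = (747743/37)*6794 = 5080165942/37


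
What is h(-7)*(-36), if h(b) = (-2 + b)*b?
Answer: -2268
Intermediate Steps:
h(b) = b*(-2 + b)
h(-7)*(-36) = -7*(-2 - 7)*(-36) = -7*(-9)*(-36) = 63*(-36) = -2268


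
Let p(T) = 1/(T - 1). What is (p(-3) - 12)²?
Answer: 2401/16 ≈ 150.06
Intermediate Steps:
p(T) = 1/(-1 + T)
(p(-3) - 12)² = (1/(-1 - 3) - 12)² = (1/(-4) - 12)² = (-¼ - 12)² = (-49/4)² = 2401/16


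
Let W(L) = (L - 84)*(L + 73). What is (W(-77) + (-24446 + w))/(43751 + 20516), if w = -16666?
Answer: -40468/64267 ≈ -0.62969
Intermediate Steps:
W(L) = (-84 + L)*(73 + L)
(W(-77) + (-24446 + w))/(43751 + 20516) = ((-6132 + (-77)**2 - 11*(-77)) + (-24446 - 16666))/(43751 + 20516) = ((-6132 + 5929 + 847) - 41112)/64267 = (644 - 41112)*(1/64267) = -40468*1/64267 = -40468/64267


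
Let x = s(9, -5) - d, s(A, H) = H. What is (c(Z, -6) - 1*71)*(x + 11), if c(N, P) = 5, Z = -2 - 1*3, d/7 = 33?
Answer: 14850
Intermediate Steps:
d = 231 (d = 7*33 = 231)
Z = -5 (Z = -2 - 3 = -5)
x = -236 (x = -5 - 1*231 = -5 - 231 = -236)
(c(Z, -6) - 1*71)*(x + 11) = (5 - 1*71)*(-236 + 11) = (5 - 71)*(-225) = -66*(-225) = 14850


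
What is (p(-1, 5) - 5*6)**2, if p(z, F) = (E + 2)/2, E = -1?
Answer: 3481/4 ≈ 870.25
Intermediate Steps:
p(z, F) = 1/2 (p(z, F) = (-1 + 2)/2 = 1*(1/2) = 1/2)
(p(-1, 5) - 5*6)**2 = (1/2 - 5*6)**2 = (1/2 - 30)**2 = (-59/2)**2 = 3481/4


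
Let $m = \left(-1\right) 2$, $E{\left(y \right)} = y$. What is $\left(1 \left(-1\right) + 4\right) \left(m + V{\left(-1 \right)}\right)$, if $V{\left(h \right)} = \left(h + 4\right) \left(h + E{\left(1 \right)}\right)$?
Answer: $-6$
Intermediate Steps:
$V{\left(h \right)} = \left(1 + h\right) \left(4 + h\right)$ ($V{\left(h \right)} = \left(h + 4\right) \left(h + 1\right) = \left(4 + h\right) \left(1 + h\right) = \left(1 + h\right) \left(4 + h\right)$)
$m = -2$
$\left(1 \left(-1\right) + 4\right) \left(m + V{\left(-1 \right)}\right) = \left(1 \left(-1\right) + 4\right) \left(-2 + \left(4 + \left(-1\right)^{2} + 5 \left(-1\right)\right)\right) = \left(-1 + 4\right) \left(-2 + \left(4 + 1 - 5\right)\right) = 3 \left(-2 + 0\right) = 3 \left(-2\right) = -6$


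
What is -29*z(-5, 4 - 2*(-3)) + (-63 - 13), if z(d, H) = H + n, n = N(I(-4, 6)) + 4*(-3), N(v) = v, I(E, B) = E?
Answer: 98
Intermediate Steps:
n = -16 (n = -4 + 4*(-3) = -4 - 12 = -16)
z(d, H) = -16 + H (z(d, H) = H - 16 = -16 + H)
-29*z(-5, 4 - 2*(-3)) + (-63 - 13) = -29*(-16 + (4 - 2*(-3))) + (-63 - 13) = -29*(-16 + (4 + 6)) - 76 = -29*(-16 + 10) - 76 = -29*(-6) - 76 = 174 - 76 = 98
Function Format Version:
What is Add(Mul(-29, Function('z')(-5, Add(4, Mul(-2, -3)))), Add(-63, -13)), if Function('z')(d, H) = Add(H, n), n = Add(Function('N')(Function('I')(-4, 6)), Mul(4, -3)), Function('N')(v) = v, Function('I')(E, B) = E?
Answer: 98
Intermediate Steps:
n = -16 (n = Add(-4, Mul(4, -3)) = Add(-4, -12) = -16)
Function('z')(d, H) = Add(-16, H) (Function('z')(d, H) = Add(H, -16) = Add(-16, H))
Add(Mul(-29, Function('z')(-5, Add(4, Mul(-2, -3)))), Add(-63, -13)) = Add(Mul(-29, Add(-16, Add(4, Mul(-2, -3)))), Add(-63, -13)) = Add(Mul(-29, Add(-16, Add(4, 6))), -76) = Add(Mul(-29, Add(-16, 10)), -76) = Add(Mul(-29, -6), -76) = Add(174, -76) = 98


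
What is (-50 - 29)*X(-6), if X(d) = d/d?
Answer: -79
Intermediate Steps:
X(d) = 1
(-50 - 29)*X(-6) = (-50 - 29)*1 = -79*1 = -79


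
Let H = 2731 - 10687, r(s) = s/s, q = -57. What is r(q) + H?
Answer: -7955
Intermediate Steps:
r(s) = 1
H = -7956
r(q) + H = 1 - 7956 = -7955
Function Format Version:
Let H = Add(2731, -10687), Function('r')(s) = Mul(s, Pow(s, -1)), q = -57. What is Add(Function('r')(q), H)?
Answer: -7955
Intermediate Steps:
Function('r')(s) = 1
H = -7956
Add(Function('r')(q), H) = Add(1, -7956) = -7955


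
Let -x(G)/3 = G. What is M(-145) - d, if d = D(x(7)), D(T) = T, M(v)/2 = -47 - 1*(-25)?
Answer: -23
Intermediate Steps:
M(v) = -44 (M(v) = 2*(-47 - 1*(-25)) = 2*(-47 + 25) = 2*(-22) = -44)
x(G) = -3*G
d = -21 (d = -3*7 = -21)
M(-145) - d = -44 - 1*(-21) = -44 + 21 = -23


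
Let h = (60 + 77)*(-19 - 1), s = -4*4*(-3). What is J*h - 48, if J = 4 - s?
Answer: 120512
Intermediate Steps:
s = 48 (s = -16*(-3) = 48)
h = -2740 (h = 137*(-20) = -2740)
J = -44 (J = 4 - 1*48 = 4 - 48 = -44)
J*h - 48 = -44*(-2740) - 48 = 120560 - 48 = 120512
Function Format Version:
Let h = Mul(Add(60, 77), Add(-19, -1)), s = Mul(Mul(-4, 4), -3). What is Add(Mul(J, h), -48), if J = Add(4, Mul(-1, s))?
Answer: 120512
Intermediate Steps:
s = 48 (s = Mul(-16, -3) = 48)
h = -2740 (h = Mul(137, -20) = -2740)
J = -44 (J = Add(4, Mul(-1, 48)) = Add(4, -48) = -44)
Add(Mul(J, h), -48) = Add(Mul(-44, -2740), -48) = Add(120560, -48) = 120512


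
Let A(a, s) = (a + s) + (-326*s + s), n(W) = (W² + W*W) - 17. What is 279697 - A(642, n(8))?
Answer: 315019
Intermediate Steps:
n(W) = -17 + 2*W² (n(W) = (W² + W²) - 17 = 2*W² - 17 = -17 + 2*W²)
A(a, s) = a - 324*s (A(a, s) = (a + s) - 325*s = a - 324*s)
279697 - A(642, n(8)) = 279697 - (642 - 324*(-17 + 2*8²)) = 279697 - (642 - 324*(-17 + 2*64)) = 279697 - (642 - 324*(-17 + 128)) = 279697 - (642 - 324*111) = 279697 - (642 - 35964) = 279697 - 1*(-35322) = 279697 + 35322 = 315019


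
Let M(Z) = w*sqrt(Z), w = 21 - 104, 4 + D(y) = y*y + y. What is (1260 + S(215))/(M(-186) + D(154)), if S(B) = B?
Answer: 3520235/57086731 + 24485*I*sqrt(186)/114173462 ≈ 0.061665 + 0.0029248*I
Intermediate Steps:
D(y) = -4 + y + y**2 (D(y) = -4 + (y*y + y) = -4 + (y**2 + y) = -4 + (y + y**2) = -4 + y + y**2)
w = -83
M(Z) = -83*sqrt(Z)
(1260 + S(215))/(M(-186) + D(154)) = (1260 + 215)/(-83*I*sqrt(186) + (-4 + 154 + 154**2)) = 1475/(-83*I*sqrt(186) + (-4 + 154 + 23716)) = 1475/(-83*I*sqrt(186) + 23866) = 1475/(23866 - 83*I*sqrt(186))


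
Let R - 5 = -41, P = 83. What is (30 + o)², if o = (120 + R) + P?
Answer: 38809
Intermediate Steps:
R = -36 (R = 5 - 41 = -36)
o = 167 (o = (120 - 36) + 83 = 84 + 83 = 167)
(30 + o)² = (30 + 167)² = 197² = 38809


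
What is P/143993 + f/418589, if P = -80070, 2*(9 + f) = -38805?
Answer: -72623082699/120547771754 ≈ -0.60244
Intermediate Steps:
f = -38823/2 (f = -9 + (1/2)*(-38805) = -9 - 38805/2 = -38823/2 ≈ -19412.)
P/143993 + f/418589 = -80070/143993 - 38823/2/418589 = -80070*1/143993 - 38823/2*1/418589 = -80070/143993 - 38823/837178 = -72623082699/120547771754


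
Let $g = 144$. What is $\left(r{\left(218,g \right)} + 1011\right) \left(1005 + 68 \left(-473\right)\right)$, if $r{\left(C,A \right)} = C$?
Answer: $-38294411$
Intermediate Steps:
$\left(r{\left(218,g \right)} + 1011\right) \left(1005 + 68 \left(-473\right)\right) = \left(218 + 1011\right) \left(1005 + 68 \left(-473\right)\right) = 1229 \left(1005 - 32164\right) = 1229 \left(-31159\right) = -38294411$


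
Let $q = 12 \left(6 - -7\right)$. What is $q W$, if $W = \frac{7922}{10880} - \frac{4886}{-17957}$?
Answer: $\frac{224152539}{1436560} \approx 156.03$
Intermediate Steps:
$W = \frac{5747501}{5746240}$ ($W = 7922 \cdot \frac{1}{10880} - - \frac{4886}{17957} = \frac{233}{320} + \frac{4886}{17957} = \frac{5747501}{5746240} \approx 1.0002$)
$q = 156$ ($q = 12 \left(6 + 7\right) = 12 \cdot 13 = 156$)
$q W = 156 \cdot \frac{5747501}{5746240} = \frac{224152539}{1436560}$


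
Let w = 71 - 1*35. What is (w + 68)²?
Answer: 10816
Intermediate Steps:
w = 36 (w = 71 - 35 = 36)
(w + 68)² = (36 + 68)² = 104² = 10816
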